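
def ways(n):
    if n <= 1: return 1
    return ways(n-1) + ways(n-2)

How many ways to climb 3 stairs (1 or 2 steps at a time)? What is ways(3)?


Building up from base cases:
ways(0) = 1
ways(1) = 1
ways(2) = ways(1) + ways(0) = 1 + 1 = 2
ways(3) = ways(2) + ways(1) = 2 + 1 = 3

3


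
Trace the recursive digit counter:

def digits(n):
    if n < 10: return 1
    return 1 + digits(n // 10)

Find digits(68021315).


digits(68021315) = 1 + digits(6802131)
digits(6802131) = 1 + digits(680213)
digits(680213) = 1 + digits(68021)
digits(68021) = 1 + digits(6802)
digits(6802) = 1 + digits(680)
digits(680) = 1 + digits(68)
digits(68) = 1 + digits(6)
digits(6) = 1  (base case: 6 < 10)
Unwinding: 1 + 1 + 1 + 1 + 1 + 1 + 1 + 1 = 8

8


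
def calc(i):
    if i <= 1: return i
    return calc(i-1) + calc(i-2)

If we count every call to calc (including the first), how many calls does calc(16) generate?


Let C(n) = total calls for calc(n)
C(0) = 1, C(1) = 1
C(2) = 1 + C(1) + C(0) = 1 + 1 + 1 = 3
C(3) = 1 + C(2) + C(1) = 1 + 3 + 1 = 5
C(4) = 1 + C(3) + C(2) = 1 + 5 + 3 = 9
C(5) = 1 + C(4) + C(3) = 1 + 9 + 5 = 15
C(6) = 1 + C(5) + C(4) = 1 + 15 + 9 = 25
C(7) = 1 + C(6) + C(5) = 1 + 25 + 15 = 41
C(8) = 1 + C(7) + C(6) = 1 + 41 + 25 = 67
C(9) = 1 + C(8) + C(7) = 1 + 67 + 41 = 109
C(10) = 1 + C(9) + C(8) = 1 + 109 + 67 = 177
C(11) = 1 + C(10) + C(9) = 1 + 177 + 109 = 287
C(12) = 1 + C(11) + C(10) = 1 + 287 + 177 = 465
C(13) = 1 + C(12) + C(11) = 1 + 465 + 287 = 753
C(14) = 1 + C(13) + C(12) = 1 + 753 + 465 = 1219
C(15) = 1 + C(14) + C(13) = 1 + 1219 + 753 = 1973
C(16) = 1 + C(15) + C(14) = 1 + 1973 + 1219 = 3193

3193


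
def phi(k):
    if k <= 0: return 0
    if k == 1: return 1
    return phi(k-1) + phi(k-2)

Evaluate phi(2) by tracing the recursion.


Computing phi(2) bottom-up:
phi(0) = 0
phi(1) = 1
phi(2) = phi(1) + phi(0) = 1 + 0 = 1

1


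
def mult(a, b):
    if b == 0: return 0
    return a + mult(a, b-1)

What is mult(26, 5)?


mult(26, 5) = 26 + mult(26, 4)
mult(26, 4) = 26 + mult(26, 3)
mult(26, 3) = 26 + mult(26, 2)
mult(26, 2) = 26 + mult(26, 1)
mult(26, 1) = 26 + mult(26, 0)
mult(26, 0) = 0  (base case)
Total: 26 + 26 + 26 + 26 + 26 + 0 = 130

130


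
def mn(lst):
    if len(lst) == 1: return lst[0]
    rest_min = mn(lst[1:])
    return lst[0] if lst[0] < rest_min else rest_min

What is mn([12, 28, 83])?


mn([12, 28, 83]): compare 12 with mn([28, 83])
mn([28, 83]): compare 28 with mn([83])
mn([83]) = 83  (base case)
Compare 28 with 83 -> 28
Compare 12 with 28 -> 12

12


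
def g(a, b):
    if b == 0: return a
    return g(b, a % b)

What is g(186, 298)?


g(186, 298) = g(298, 186)
g(298, 186) = g(186, 112)
g(186, 112) = g(112, 74)
g(112, 74) = g(74, 38)
g(74, 38) = g(38, 36)
g(38, 36) = g(36, 2)
g(36, 2) = g(2, 0)
g(2, 0) = 2  (base case)

2


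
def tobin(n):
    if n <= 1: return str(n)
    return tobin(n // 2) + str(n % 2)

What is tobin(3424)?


tobin(3424) = tobin(1712) + '0'
tobin(1712) = tobin(856) + '0'
tobin(856) = tobin(428) + '0'
tobin(428) = tobin(214) + '0'
tobin(214) = tobin(107) + '0'
tobin(107) = tobin(53) + '1'
tobin(53) = tobin(26) + '1'
tobin(26) = tobin(13) + '0'
tobin(13) = tobin(6) + '1'
tobin(6) = tobin(3) + '0'
tobin(3) = tobin(1) + '1'
tobin(1) = '1'  (base case)
Concatenating: '1' + '1' + '0' + '1' + '0' + '1' + '1' + '0' + '0' + '0' + '0' + '0' = '110101100000'

110101100000


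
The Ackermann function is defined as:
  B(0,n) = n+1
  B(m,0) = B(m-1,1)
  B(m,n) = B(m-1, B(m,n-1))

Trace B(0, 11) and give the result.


B(0, 11) = 12
Result: B(0, 11) = 12

12


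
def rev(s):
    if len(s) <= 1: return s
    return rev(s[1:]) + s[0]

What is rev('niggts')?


rev('niggts') = rev('iggts') + 'n'
rev('iggts') = rev('ggts') + 'i'
rev('ggts') = rev('gts') + 'g'
rev('gts') = rev('ts') + 'g'
rev('ts') = rev('s') + 't'
rev('s') = 's'  (base case)
Concatenating: 's' + 't' + 'g' + 'g' + 'i' + 'n' = 'stggin'

stggin


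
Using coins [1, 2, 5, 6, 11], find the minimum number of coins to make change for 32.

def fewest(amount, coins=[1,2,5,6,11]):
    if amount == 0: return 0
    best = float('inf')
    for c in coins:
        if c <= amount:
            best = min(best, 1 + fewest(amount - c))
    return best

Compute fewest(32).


Building up with DP:
fewest(0) = 0
fewest(1) = min(1+fewest(0)=1+0=1) = 1
fewest(2) = min(1+fewest(1)=1+1=2, 1+fewest(0)=1+0=1) = 1
fewest(3) = min(1+fewest(2)=1+1=2, 1+fewest(1)=1+1=2) = 2
fewest(4) = min(1+fewest(3)=1+2=3, 1+fewest(2)=1+1=2) = 2
fewest(5) = min(1+fewest(4)=1+2=3, 1+fewest(3)=1+2=3, 1+fewest(0)=1+0=1) = 1
fewest(6) = min(1+fewest(5)=1+1=2, 1+fewest(4)=1+2=3, 1+fewest(1)=1+1=2, 1+fewest(0)=1+0=1) = 1
fewest(7) = min(1+fewest(6)=1+1=2, 1+fewest(5)=1+1=2, 1+fewest(2)=1+1=2, 1+fewest(1)=1+1=2) = 2
fewest(8) = min(1+fewest(7)=1+2=3, 1+fewest(6)=1+1=2, 1+fewest(3)=1+2=3, 1+fewest(2)=1+1=2) = 2
fewest(9) = min(1+fewest(8)=1+2=3, 1+fewest(7)=1+2=3, 1+fewest(4)=1+2=3, 1+fewest(3)=1+2=3) = 3
fewest(10) = min(1+fewest(9)=1+3=4, 1+fewest(8)=1+2=3, 1+fewest(5)=1+1=2, 1+fewest(4)=1+2=3) = 2
fewest(11) = min(1+fewest(10)=1+2=3, 1+fewest(9)=1+3=4, 1+fewest(6)=1+1=2, 1+fewest(5)=1+1=2, 1+fewest(0)=1+0=1) = 1
fewest(12) = min(1+fewest(11)=1+1=2, 1+fewest(10)=1+2=3, 1+fewest(7)=1+2=3, 1+fewest(6)=1+1=2, 1+fewest(1)=1+1=2) = 2
fewest(13) = min(1+fewest(12)=1+2=3, 1+fewest(11)=1+1=2, 1+fewest(8)=1+2=3, 1+fewest(7)=1+2=3, 1+fewest(2)=1+1=2) = 2
fewest(14) = min(1+fewest(13)=1+2=3, 1+fewest(12)=1+2=3, 1+fewest(9)=1+3=4, 1+fewest(8)=1+2=3, 1+fewest(3)=1+2=3) = 3
fewest(15) = min(1+fewest(14)=1+3=4, 1+fewest(13)=1+2=3, 1+fewest(10)=1+2=3, 1+fewest(9)=1+3=4, 1+fewest(4)=1+2=3) = 3
fewest(16) = min(1+fewest(15)=1+3=4, 1+fewest(14)=1+3=4, 1+fewest(11)=1+1=2, 1+fewest(10)=1+2=3, 1+fewest(5)=1+1=2) = 2
fewest(17) = min(1+fewest(16)=1+2=3, 1+fewest(15)=1+3=4, 1+fewest(12)=1+2=3, 1+fewest(11)=1+1=2, 1+fewest(6)=1+1=2) = 2
fewest(18) = min(1+fewest(17)=1+2=3, 1+fewest(16)=1+2=3, 1+fewest(13)=1+2=3, 1+fewest(12)=1+2=3, 1+fewest(7)=1+2=3) = 3
fewest(19) = min(1+fewest(18)=1+3=4, 1+fewest(17)=1+2=3, 1+fewest(14)=1+3=4, 1+fewest(13)=1+2=3, 1+fewest(8)=1+2=3) = 3
fewest(20) = min(1+fewest(19)=1+3=4, 1+fewest(18)=1+3=4, 1+fewest(15)=1+3=4, 1+fewest(14)=1+3=4, 1+fewest(9)=1+3=4) = 4
fewest(21) = min(1+fewest(20)=1+4=5, 1+fewest(19)=1+3=4, 1+fewest(16)=1+2=3, 1+fewest(15)=1+3=4, 1+fewest(10)=1+2=3) = 3
fewest(22) = min(1+fewest(21)=1+3=4, 1+fewest(20)=1+4=5, 1+fewest(17)=1+2=3, 1+fewest(16)=1+2=3, 1+fewest(11)=1+1=2) = 2
fewest(23) = min(1+fewest(22)=1+2=3, 1+fewest(21)=1+3=4, 1+fewest(18)=1+3=4, 1+fewest(17)=1+2=3, 1+fewest(12)=1+2=3) = 3
fewest(24) = min(1+fewest(23)=1+3=4, 1+fewest(22)=1+2=3, 1+fewest(19)=1+3=4, 1+fewest(18)=1+3=4, 1+fewest(13)=1+2=3) = 3
fewest(25) = min(1+fewest(24)=1+3=4, 1+fewest(23)=1+3=4, 1+fewest(20)=1+4=5, 1+fewest(19)=1+3=4, 1+fewest(14)=1+3=4) = 4
fewest(26) = min(1+fewest(25)=1+4=5, 1+fewest(24)=1+3=4, 1+fewest(21)=1+3=4, 1+fewest(20)=1+4=5, 1+fewest(15)=1+3=4) = 4
fewest(27) = min(1+fewest(26)=1+4=5, 1+fewest(25)=1+4=5, 1+fewest(22)=1+2=3, 1+fewest(21)=1+3=4, 1+fewest(16)=1+2=3) = 3
fewest(28) = min(1+fewest(27)=1+3=4, 1+fewest(26)=1+4=5, 1+fewest(23)=1+3=4, 1+fewest(22)=1+2=3, 1+fewest(17)=1+2=3) = 3
fewest(29) = min(1+fewest(28)=1+3=4, 1+fewest(27)=1+3=4, 1+fewest(24)=1+3=4, 1+fewest(23)=1+3=4, 1+fewest(18)=1+3=4) = 4
fewest(30) = min(1+fewest(29)=1+4=5, 1+fewest(28)=1+3=4, 1+fewest(25)=1+4=5, 1+fewest(24)=1+3=4, 1+fewest(19)=1+3=4) = 4
fewest(31) = min(1+fewest(30)=1+4=5, 1+fewest(29)=1+4=5, 1+fewest(26)=1+4=5, 1+fewest(25)=1+4=5, 1+fewest(20)=1+4=5) = 5
fewest(32) = min(1+fewest(31)=1+5=6, 1+fewest(30)=1+4=5, 1+fewest(27)=1+3=4, 1+fewest(26)=1+4=5, 1+fewest(21)=1+3=4) = 4

4


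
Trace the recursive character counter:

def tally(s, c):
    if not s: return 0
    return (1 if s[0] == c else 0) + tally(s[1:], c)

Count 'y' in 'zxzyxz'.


s[0]='z' != 'y' -> 0
s[0]='x' != 'y' -> 0
s[0]='z' != 'y' -> 0
s[0]='y' == 'y' -> 1
s[0]='x' != 'y' -> 0
s[0]='z' != 'y' -> 0
Sum: 0 + 0 + 0 + 1 + 0 + 0 = 1

1


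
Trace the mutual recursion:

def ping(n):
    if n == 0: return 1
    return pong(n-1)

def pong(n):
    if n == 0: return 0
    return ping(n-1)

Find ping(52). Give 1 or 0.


ping(52) = pong(51)
pong(51) = ping(50)
ping(50) = pong(49)
pong(49) = ping(48)
ping(48) = pong(47)
pong(47) = ping(46)
ping(46) = pong(45)
pong(45) = ping(44)
ping(44) = pong(43)
pong(43) = ping(42)
ping(42) = pong(41)
pong(41) = ping(40)
ping(40) = pong(39)
pong(39) = ping(38)
ping(38) = pong(37)
pong(37) = ping(36)
ping(36) = pong(35)
pong(35) = ping(34)
ping(34) = pong(33)
pong(33) = ping(32)
ping(32) = pong(31)
pong(31) = ping(30)
ping(30) = pong(29)
pong(29) = ping(28)
ping(28) = pong(27)
pong(27) = ping(26)
ping(26) = pong(25)
pong(25) = ping(24)
ping(24) = pong(23)
pong(23) = ping(22)
ping(22) = pong(21)
pong(21) = ping(20)
ping(20) = pong(19)
pong(19) = ping(18)
ping(18) = pong(17)
pong(17) = ping(16)
ping(16) = pong(15)
pong(15) = ping(14)
ping(14) = pong(13)
pong(13) = ping(12)
ping(12) = pong(11)
pong(11) = ping(10)
ping(10) = pong(9)
pong(9) = ping(8)
ping(8) = pong(7)
pong(7) = ping(6)
ping(6) = pong(5)
pong(5) = ping(4)
ping(4) = pong(3)
pong(3) = ping(2)
ping(2) = pong(1)
pong(1) = ping(0)
ping(0) = 1  (base case)
Result: 1

1


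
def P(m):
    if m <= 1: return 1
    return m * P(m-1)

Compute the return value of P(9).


P(9)
= 9 * P(8)
= 9 * 8 * P(7)
= 9 * 8 * 7 * P(6)
= 9 * 8 * 7 * 6 * P(5)
= 9 * 8 * 7 * 6 * 5 * P(4)
= 9 * 8 * 7 * 6 * 5 * 4 * P(3)
= 9 * 8 * 7 * 6 * 5 * 4 * 3 * P(2)
= 9 * 8 * 7 * 6 * 5 * 4 * 3 * 2 * P(1)
= 9 * 8 * 7 * 6 * 5 * 4 * 3 * 2 * 1
= 362880

362880


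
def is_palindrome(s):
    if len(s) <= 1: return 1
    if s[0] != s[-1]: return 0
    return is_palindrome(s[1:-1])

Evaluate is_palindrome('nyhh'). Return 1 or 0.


is_palindrome('nyhh'): s[0]='n' != s[-1]='h' -> return 0
Result: 0 (not a palindrome)

0


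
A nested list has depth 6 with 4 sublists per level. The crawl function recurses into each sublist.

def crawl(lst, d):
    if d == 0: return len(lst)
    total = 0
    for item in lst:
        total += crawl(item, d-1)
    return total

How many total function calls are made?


At depth 0 (root): 1 call
At depth 1: each of 1 parents calls crawl on 4 children = 4 calls
At depth 2: each of 4 parents calls crawl on 4 children = 16 calls
At depth 3: each of 16 parents calls crawl on 4 children = 64 calls
At depth 4: each of 64 parents calls crawl on 4 children = 256 calls
At depth 5: each of 256 parents calls crawl on 4 children = 1024 calls
At depth 6: each of 1024 parents calls crawl on 4 children = 4096 calls
Total: 1 + 4 + 16 + 64 + 256 + 1024 + 4096 = 5461

5461


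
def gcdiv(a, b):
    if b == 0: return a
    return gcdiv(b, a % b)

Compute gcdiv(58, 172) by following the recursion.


gcdiv(58, 172) = gcdiv(172, 58)
gcdiv(172, 58) = gcdiv(58, 56)
gcdiv(58, 56) = gcdiv(56, 2)
gcdiv(56, 2) = gcdiv(2, 0)
gcdiv(2, 0) = 2  (base case)

2


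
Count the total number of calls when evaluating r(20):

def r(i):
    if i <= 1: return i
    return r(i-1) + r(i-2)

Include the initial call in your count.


Let C(n) = total calls for r(n)
C(0) = 1, C(1) = 1
C(2) = 1 + C(1) + C(0) = 1 + 1 + 1 = 3
C(3) = 1 + C(2) + C(1) = 1 + 3 + 1 = 5
C(4) = 1 + C(3) + C(2) = 1 + 5 + 3 = 9
C(5) = 1 + C(4) + C(3) = 1 + 9 + 5 = 15
C(6) = 1 + C(5) + C(4) = 1 + 15 + 9 = 25
C(7) = 1 + C(6) + C(5) = 1 + 25 + 15 = 41
C(8) = 1 + C(7) + C(6) = 1 + 41 + 25 = 67
C(9) = 1 + C(8) + C(7) = 1 + 67 + 41 = 109
C(10) = 1 + C(9) + C(8) = 1 + 109 + 67 = 177
C(11) = 1 + C(10) + C(9) = 1 + 177 + 109 = 287
C(12) = 1 + C(11) + C(10) = 1 + 287 + 177 = 465
C(13) = 1 + C(12) + C(11) = 1 + 465 + 287 = 753
C(14) = 1 + C(13) + C(12) = 1 + 753 + 465 = 1219
C(15) = 1 + C(14) + C(13) = 1 + 1219 + 753 = 1973
C(16) = 1 + C(15) + C(14) = 1 + 1973 + 1219 = 3193
C(17) = 1 + C(16) + C(15) = 1 + 3193 + 1973 = 5167
C(18) = 1 + C(17) + C(16) = 1 + 5167 + 3193 = 8361
C(19) = 1 + C(18) + C(17) = 1 + 8361 + 5167 = 13529
C(20) = 1 + C(19) + C(18) = 1 + 13529 + 8361 = 21891

21891


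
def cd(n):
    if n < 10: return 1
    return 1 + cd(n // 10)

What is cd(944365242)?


cd(944365242) = 1 + cd(94436524)
cd(94436524) = 1 + cd(9443652)
cd(9443652) = 1 + cd(944365)
cd(944365) = 1 + cd(94436)
cd(94436) = 1 + cd(9443)
cd(9443) = 1 + cd(944)
cd(944) = 1 + cd(94)
cd(94) = 1 + cd(9)
cd(9) = 1  (base case: 9 < 10)
Unwinding: 1 + 1 + 1 + 1 + 1 + 1 + 1 + 1 + 1 = 9

9


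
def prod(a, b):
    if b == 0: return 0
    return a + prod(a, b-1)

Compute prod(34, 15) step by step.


prod(34, 15) = 34 + prod(34, 14)
prod(34, 14) = 34 + prod(34, 13)
prod(34, 13) = 34 + prod(34, 12)
prod(34, 12) = 34 + prod(34, 11)
prod(34, 11) = 34 + prod(34, 10)
prod(34, 10) = 34 + prod(34, 9)
prod(34, 9) = 34 + prod(34, 8)
prod(34, 8) = 34 + prod(34, 7)
prod(34, 7) = 34 + prod(34, 6)
prod(34, 6) = 34 + prod(34, 5)
prod(34, 5) = 34 + prod(34, 4)
prod(34, 4) = 34 + prod(34, 3)
prod(34, 3) = 34 + prod(34, 2)
prod(34, 2) = 34 + prod(34, 1)
prod(34, 1) = 34 + prod(34, 0)
prod(34, 0) = 0  (base case)
Total: 34 + 34 + 34 + 34 + 34 + 34 + 34 + 34 + 34 + 34 + 34 + 34 + 34 + 34 + 34 + 0 = 510

510


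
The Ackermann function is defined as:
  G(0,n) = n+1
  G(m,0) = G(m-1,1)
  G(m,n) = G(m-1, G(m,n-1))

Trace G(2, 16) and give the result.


G(2, 16) = G(1, G(2, 15))
  G(2, 15) = G(1, G(2, 14))
    G(2, 14) = G(1, G(2, 13))
      G(2, 13) = G(1, G(2, 12))
        G(2, 12) = G(1, G(2, 11))
          G(2, 11) = G(1, G(2, 10))
          G(2, 10) = G(1, G(2, 9))
          G(2, 9) = G(1, G(2, 8))
          G(2, 8) = G(1, G(2, 7))
          G(2, 7) = G(1, G(2, 6))
          G(2, 6) = G(1, G(2, 5))
          G(2, 5) = G(1, G(2, 4))
          G(2, 4) = G(1, G(2, 3))
          G(2, 3) = G(1, G(2, 2))
          G(2, 2) = G(1, G(2, 1))
          G(2, 1) = G(1, G(2, 0))
          G(2, 0) = G(1, 1)
          G(1, 1) = G(0, G(1, 0))
          G(1, 0) = G(0, 1)
          G(0, 1) = 2
            = G(0, 2)
          G(0, 2) = 3
            = G(1, 3)
          G(1, 3) = G(0, G(1, 2))
          G(1, 2) = G(0, G(1, 1))
... (trace truncated)
Result: G(2, 16) = 35

35


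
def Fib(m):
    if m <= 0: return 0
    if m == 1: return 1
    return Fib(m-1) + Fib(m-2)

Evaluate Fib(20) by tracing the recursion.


Computing Fib(20) bottom-up:
Fib(0) = 0
Fib(1) = 1
Fib(2) = Fib(1) + Fib(0) = 1 + 0 = 1
Fib(3) = Fib(2) + Fib(1) = 1 + 1 = 2
Fib(4) = Fib(3) + Fib(2) = 2 + 1 = 3
Fib(5) = Fib(4) + Fib(3) = 3 + 2 = 5
Fib(6) = Fib(5) + Fib(4) = 5 + 3 = 8
Fib(7) = Fib(6) + Fib(5) = 8 + 5 = 13
Fib(8) = Fib(7) + Fib(6) = 13 + 8 = 21
Fib(9) = Fib(8) + Fib(7) = 21 + 13 = 34
Fib(10) = Fib(9) + Fib(8) = 34 + 21 = 55
Fib(11) = Fib(10) + Fib(9) = 55 + 34 = 89
Fib(12) = Fib(11) + Fib(10) = 89 + 55 = 144
Fib(13) = Fib(12) + Fib(11) = 144 + 89 = 233
Fib(14) = Fib(13) + Fib(12) = 233 + 144 = 377
Fib(15) = Fib(14) + Fib(13) = 377 + 233 = 610
Fib(16) = Fib(15) + Fib(14) = 610 + 377 = 987
Fib(17) = Fib(16) + Fib(15) = 987 + 610 = 1597
Fib(18) = Fib(17) + Fib(16) = 1597 + 987 = 2584
Fib(19) = Fib(18) + Fib(17) = 2584 + 1597 = 4181
Fib(20) = Fib(19) + Fib(18) = 4181 + 2584 = 6765

6765


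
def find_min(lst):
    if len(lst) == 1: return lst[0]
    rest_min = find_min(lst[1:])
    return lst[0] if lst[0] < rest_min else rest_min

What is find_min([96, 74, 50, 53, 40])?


find_min([96, 74, 50, 53, 40]): compare 96 with find_min([74, 50, 53, 40])
find_min([74, 50, 53, 40]): compare 74 with find_min([50, 53, 40])
find_min([50, 53, 40]): compare 50 with find_min([53, 40])
find_min([53, 40]): compare 53 with find_min([40])
find_min([40]) = 40  (base case)
Compare 53 with 40 -> 40
Compare 50 with 40 -> 40
Compare 74 with 40 -> 40
Compare 96 with 40 -> 40

40


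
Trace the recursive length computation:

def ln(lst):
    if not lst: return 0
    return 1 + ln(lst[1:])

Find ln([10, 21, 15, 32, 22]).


ln([10, 21, 15, 32, 22]) = 1 + ln([21, 15, 32, 22])
ln([21, 15, 32, 22]) = 1 + ln([15, 32, 22])
ln([15, 32, 22]) = 1 + ln([32, 22])
ln([32, 22]) = 1 + ln([22])
ln([22]) = 1 + ln([])
ln([]) = 0  (base case)
Unwinding: 1 + 1 + 1 + 1 + 1 + 0 = 5

5


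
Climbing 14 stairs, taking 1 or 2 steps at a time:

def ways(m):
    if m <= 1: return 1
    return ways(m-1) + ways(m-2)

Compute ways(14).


Building up from base cases:
ways(0) = 1
ways(1) = 1
ways(2) = ways(1) + ways(0) = 1 + 1 = 2
ways(3) = ways(2) + ways(1) = 2 + 1 = 3
ways(4) = ways(3) + ways(2) = 3 + 2 = 5
ways(5) = ways(4) + ways(3) = 5 + 3 = 8
ways(6) = ways(5) + ways(4) = 8 + 5 = 13
ways(7) = ways(6) + ways(5) = 13 + 8 = 21
ways(8) = ways(7) + ways(6) = 21 + 13 = 34
ways(9) = ways(8) + ways(7) = 34 + 21 = 55
ways(10) = ways(9) + ways(8) = 55 + 34 = 89
ways(11) = ways(10) + ways(9) = 89 + 55 = 144
ways(12) = ways(11) + ways(10) = 144 + 89 = 233
ways(13) = ways(12) + ways(11) = 233 + 144 = 377
ways(14) = ways(13) + ways(12) = 377 + 233 = 610

610


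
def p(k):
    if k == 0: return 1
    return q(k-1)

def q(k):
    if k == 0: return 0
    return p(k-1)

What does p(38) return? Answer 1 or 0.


p(38) = q(37)
q(37) = p(36)
p(36) = q(35)
q(35) = p(34)
p(34) = q(33)
q(33) = p(32)
p(32) = q(31)
q(31) = p(30)
p(30) = q(29)
q(29) = p(28)
p(28) = q(27)
q(27) = p(26)
p(26) = q(25)
q(25) = p(24)
p(24) = q(23)
q(23) = p(22)
p(22) = q(21)
q(21) = p(20)
p(20) = q(19)
q(19) = p(18)
p(18) = q(17)
q(17) = p(16)
p(16) = q(15)
q(15) = p(14)
p(14) = q(13)
q(13) = p(12)
p(12) = q(11)
q(11) = p(10)
p(10) = q(9)
q(9) = p(8)
p(8) = q(7)
q(7) = p(6)
p(6) = q(5)
q(5) = p(4)
p(4) = q(3)
q(3) = p(2)
p(2) = q(1)
q(1) = p(0)
p(0) = 1  (base case)
Result: 1

1


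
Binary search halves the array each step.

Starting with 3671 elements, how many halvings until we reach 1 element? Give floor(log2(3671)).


3671 / 2 = 1835
1835 / 2 = 917
917 / 2 = 458
458 / 2 = 229
229 / 2 = 114
114 / 2 = 57
57 / 2 = 28
28 / 2 = 14
14 / 2 = 7
7 / 2 = 3
3 / 2 = 1
Reached 1 after 11 halvings

11


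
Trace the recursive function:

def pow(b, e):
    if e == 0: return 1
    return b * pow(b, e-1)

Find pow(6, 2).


pow(6, 2)
= 6 * pow(6, 1)
= 6 * 6 * pow(6, 0)
= 6 * 6 * 1
= 36

36


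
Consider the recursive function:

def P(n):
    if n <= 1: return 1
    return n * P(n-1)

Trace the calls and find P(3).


P(3)
= 3 * P(2)
= 3 * 2 * P(1)
= 3 * 2 * 1
= 6

6


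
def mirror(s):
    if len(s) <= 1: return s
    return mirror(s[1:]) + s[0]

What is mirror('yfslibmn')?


mirror('yfslibmn') = mirror('fslibmn') + 'y'
mirror('fslibmn') = mirror('slibmn') + 'f'
mirror('slibmn') = mirror('libmn') + 's'
mirror('libmn') = mirror('ibmn') + 'l'
mirror('ibmn') = mirror('bmn') + 'i'
mirror('bmn') = mirror('mn') + 'b'
mirror('mn') = mirror('n') + 'm'
mirror('n') = 'n'  (base case)
Concatenating: 'n' + 'm' + 'b' + 'i' + 'l' + 's' + 'f' + 'y' = 'nmbilsfy'

nmbilsfy


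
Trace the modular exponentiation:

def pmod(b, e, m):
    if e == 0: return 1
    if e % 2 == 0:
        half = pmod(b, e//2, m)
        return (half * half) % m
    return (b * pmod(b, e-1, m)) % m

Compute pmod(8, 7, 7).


pmod(8, 7, 7): e is odd, compute pmod(8, 6, 7)
  pmod(8, 6, 7): e is even, compute pmod(8, 3, 7)
    pmod(8, 3, 7): e is odd, compute pmod(8, 2, 7)
      pmod(8, 2, 7): e is even, compute pmod(8, 1, 7)
        pmod(8, 1, 7): e is odd, compute pmod(8, 0, 7)
          pmod(8, 0, 7) = 1
        (8 * 1) % 7 = 1
      half=1, (1*1) % 7 = 1
    (8 * 1) % 7 = 1
  half=1, (1*1) % 7 = 1
(8 * 1) % 7 = 1

1


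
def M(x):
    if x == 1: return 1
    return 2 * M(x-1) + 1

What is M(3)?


M(3) = 2 * M(2) + 1
M(2) = 2 * M(1) + 1
M(1) = 1  (base case)
M(2) = 2 * 1 + 1 = 3
M(3) = 2 * 3 + 1 = 7

7


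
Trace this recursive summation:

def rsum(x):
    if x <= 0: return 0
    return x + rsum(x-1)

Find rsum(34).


rsum(34)
= 34 + 33 + 32 + 31 + 30 + 29 + 28 + 27 + 26 + 25 + 24 + 23 + 22 + 21 + 20 + 19 + 18 + 17 + 16 + 15 + 14 + 13 + 12 + 11 + 10 + 9 + 8 + 7 + 6 + 5 + 4 + 3 + 2 + 1 + rsum(0)
= 34 + 33 + 32 + 31 + 30 + 29 + 28 + 27 + 26 + 25 + 24 + 23 + 22 + 21 + 20 + 19 + 18 + 17 + 16 + 15 + 14 + 13 + 12 + 11 + 10 + 9 + 8 + 7 + 6 + 5 + 4 + 3 + 2 + 1 + 0
= 595

595


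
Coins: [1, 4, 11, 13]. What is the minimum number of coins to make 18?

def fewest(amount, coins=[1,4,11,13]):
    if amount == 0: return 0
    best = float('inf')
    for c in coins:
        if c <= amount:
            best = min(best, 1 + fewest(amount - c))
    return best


Building up with DP:
fewest(0) = 0
fewest(1) = min(1+fewest(0)=1+0=1) = 1
fewest(2) = min(1+fewest(1)=1+1=2) = 2
fewest(3) = min(1+fewest(2)=1+2=3) = 3
fewest(4) = min(1+fewest(3)=1+3=4, 1+fewest(0)=1+0=1) = 1
fewest(5) = min(1+fewest(4)=1+1=2, 1+fewest(1)=1+1=2) = 2
fewest(6) = min(1+fewest(5)=1+2=3, 1+fewest(2)=1+2=3) = 3
fewest(7) = min(1+fewest(6)=1+3=4, 1+fewest(3)=1+3=4) = 4
fewest(8) = min(1+fewest(7)=1+4=5, 1+fewest(4)=1+1=2) = 2
fewest(9) = min(1+fewest(8)=1+2=3, 1+fewest(5)=1+2=3) = 3
fewest(10) = min(1+fewest(9)=1+3=4, 1+fewest(6)=1+3=4) = 4
fewest(11) = min(1+fewest(10)=1+4=5, 1+fewest(7)=1+4=5, 1+fewest(0)=1+0=1) = 1
fewest(12) = min(1+fewest(11)=1+1=2, 1+fewest(8)=1+2=3, 1+fewest(1)=1+1=2) = 2
fewest(13) = min(1+fewest(12)=1+2=3, 1+fewest(9)=1+3=4, 1+fewest(2)=1+2=3, 1+fewest(0)=1+0=1) = 1
fewest(14) = min(1+fewest(13)=1+1=2, 1+fewest(10)=1+4=5, 1+fewest(3)=1+3=4, 1+fewest(1)=1+1=2) = 2
fewest(15) = min(1+fewest(14)=1+2=3, 1+fewest(11)=1+1=2, 1+fewest(4)=1+1=2, 1+fewest(2)=1+2=3) = 2
fewest(16) = min(1+fewest(15)=1+2=3, 1+fewest(12)=1+2=3, 1+fewest(5)=1+2=3, 1+fewest(3)=1+3=4) = 3
fewest(17) = min(1+fewest(16)=1+3=4, 1+fewest(13)=1+1=2, 1+fewest(6)=1+3=4, 1+fewest(4)=1+1=2) = 2
fewest(18) = min(1+fewest(17)=1+2=3, 1+fewest(14)=1+2=3, 1+fewest(7)=1+4=5, 1+fewest(5)=1+2=3) = 3

3


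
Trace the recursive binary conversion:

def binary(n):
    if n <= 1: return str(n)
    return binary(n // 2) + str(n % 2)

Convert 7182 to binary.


binary(7182) = binary(3591) + '0'
binary(3591) = binary(1795) + '1'
binary(1795) = binary(897) + '1'
binary(897) = binary(448) + '1'
binary(448) = binary(224) + '0'
binary(224) = binary(112) + '0'
binary(112) = binary(56) + '0'
binary(56) = binary(28) + '0'
binary(28) = binary(14) + '0'
binary(14) = binary(7) + '0'
binary(7) = binary(3) + '1'
binary(3) = binary(1) + '1'
binary(1) = '1'  (base case)
Concatenating: '1' + '1' + '1' + '0' + '0' + '0' + '0' + '0' + '0' + '1' + '1' + '1' + '0' = '1110000001110'

1110000001110


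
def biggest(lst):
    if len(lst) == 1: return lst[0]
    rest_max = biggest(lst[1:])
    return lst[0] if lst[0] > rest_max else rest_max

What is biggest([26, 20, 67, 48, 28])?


biggest([26, 20, 67, 48, 28]): compare 26 with biggest([20, 67, 48, 28])
biggest([20, 67, 48, 28]): compare 20 with biggest([67, 48, 28])
biggest([67, 48, 28]): compare 67 with biggest([48, 28])
biggest([48, 28]): compare 48 with biggest([28])
biggest([28]) = 28  (base case)
Compare 48 with 28 -> 48
Compare 67 with 48 -> 67
Compare 20 with 67 -> 67
Compare 26 with 67 -> 67

67


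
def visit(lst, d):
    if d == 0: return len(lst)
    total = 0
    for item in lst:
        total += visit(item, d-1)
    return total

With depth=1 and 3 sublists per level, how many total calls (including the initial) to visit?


At depth 0 (root): 1 call
At depth 1: each of 1 parents calls visit on 3 children = 3 calls
Total: 1 + 3 = 4

4


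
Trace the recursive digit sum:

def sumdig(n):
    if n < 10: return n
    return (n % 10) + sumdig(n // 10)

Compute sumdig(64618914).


sumdig(64618914) = 4 + sumdig(6461891)
sumdig(6461891) = 1 + sumdig(646189)
sumdig(646189) = 9 + sumdig(64618)
sumdig(64618) = 8 + sumdig(6461)
sumdig(6461) = 1 + sumdig(646)
sumdig(646) = 6 + sumdig(64)
sumdig(64) = 4 + sumdig(6)
sumdig(6) = 6  (base case)
Total: 4 + 1 + 9 + 8 + 1 + 6 + 4 + 6 = 39

39


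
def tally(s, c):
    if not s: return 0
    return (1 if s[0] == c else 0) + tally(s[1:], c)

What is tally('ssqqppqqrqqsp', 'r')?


s[0]='s' != 'r' -> 0
s[0]='s' != 'r' -> 0
s[0]='q' != 'r' -> 0
s[0]='q' != 'r' -> 0
s[0]='p' != 'r' -> 0
s[0]='p' != 'r' -> 0
s[0]='q' != 'r' -> 0
s[0]='q' != 'r' -> 0
s[0]='r' == 'r' -> 1
s[0]='q' != 'r' -> 0
s[0]='q' != 'r' -> 0
s[0]='s' != 'r' -> 0
s[0]='p' != 'r' -> 0
Sum: 0 + 0 + 0 + 0 + 0 + 0 + 0 + 0 + 1 + 0 + 0 + 0 + 0 = 1

1


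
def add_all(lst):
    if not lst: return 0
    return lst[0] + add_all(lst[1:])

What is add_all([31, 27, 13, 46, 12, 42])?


add_all([31, 27, 13, 46, 12, 42]) = 31 + add_all([27, 13, 46, 12, 42])
add_all([27, 13, 46, 12, 42]) = 27 + add_all([13, 46, 12, 42])
add_all([13, 46, 12, 42]) = 13 + add_all([46, 12, 42])
add_all([46, 12, 42]) = 46 + add_all([12, 42])
add_all([12, 42]) = 12 + add_all([42])
add_all([42]) = 42 + add_all([])
add_all([]) = 0  (base case)
Total: 31 + 27 + 13 + 46 + 12 + 42 + 0 = 171

171


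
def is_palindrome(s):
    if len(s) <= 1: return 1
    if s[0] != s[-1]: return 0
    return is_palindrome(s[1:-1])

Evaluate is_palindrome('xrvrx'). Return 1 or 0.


is_palindrome('xrvrx'): s[0]='x' == s[-1]='x' -> check is_palindrome('rvr')
is_palindrome('rvr'): s[0]='r' == s[-1]='r' -> check is_palindrome('v')
is_palindrome('v'): len <= 1 -> return 1  (base case)
Result: 1 (palindrome)

1


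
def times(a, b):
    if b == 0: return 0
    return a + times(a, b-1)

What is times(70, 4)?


times(70, 4) = 70 + times(70, 3)
times(70, 3) = 70 + times(70, 2)
times(70, 2) = 70 + times(70, 1)
times(70, 1) = 70 + times(70, 0)
times(70, 0) = 0  (base case)
Total: 70 + 70 + 70 + 70 + 0 = 280

280


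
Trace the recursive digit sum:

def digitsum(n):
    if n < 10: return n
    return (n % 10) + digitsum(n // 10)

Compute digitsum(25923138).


digitsum(25923138) = 8 + digitsum(2592313)
digitsum(2592313) = 3 + digitsum(259231)
digitsum(259231) = 1 + digitsum(25923)
digitsum(25923) = 3 + digitsum(2592)
digitsum(2592) = 2 + digitsum(259)
digitsum(259) = 9 + digitsum(25)
digitsum(25) = 5 + digitsum(2)
digitsum(2) = 2  (base case)
Total: 8 + 3 + 1 + 3 + 2 + 9 + 5 + 2 = 33

33


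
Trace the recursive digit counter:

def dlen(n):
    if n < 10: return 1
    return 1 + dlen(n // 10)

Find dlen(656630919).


dlen(656630919) = 1 + dlen(65663091)
dlen(65663091) = 1 + dlen(6566309)
dlen(6566309) = 1 + dlen(656630)
dlen(656630) = 1 + dlen(65663)
dlen(65663) = 1 + dlen(6566)
dlen(6566) = 1 + dlen(656)
dlen(656) = 1 + dlen(65)
dlen(65) = 1 + dlen(6)
dlen(6) = 1  (base case: 6 < 10)
Unwinding: 1 + 1 + 1 + 1 + 1 + 1 + 1 + 1 + 1 = 9

9


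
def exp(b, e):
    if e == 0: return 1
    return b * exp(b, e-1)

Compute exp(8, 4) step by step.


exp(8, 4)
= 8 * exp(8, 3)
= 8 * 8 * exp(8, 2)
= 8 * 8 * 8 * exp(8, 1)
= 8 * 8 * 8 * 8 * exp(8, 0)
= 8 * 8 * 8 * 8 * 1
= 4096

4096


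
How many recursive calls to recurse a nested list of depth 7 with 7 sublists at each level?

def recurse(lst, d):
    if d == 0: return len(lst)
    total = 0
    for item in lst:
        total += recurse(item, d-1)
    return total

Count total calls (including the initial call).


At depth 0 (root): 1 call
At depth 1: each of 1 parents calls recurse on 7 children = 7 calls
At depth 2: each of 7 parents calls recurse on 7 children = 49 calls
At depth 3: each of 49 parents calls recurse on 7 children = 343 calls
At depth 4: each of 343 parents calls recurse on 7 children = 2401 calls
At depth 5: each of 2401 parents calls recurse on 7 children = 16807 calls
At depth 6: each of 16807 parents calls recurse on 7 children = 117649 calls
At depth 7: each of 117649 parents calls recurse on 7 children = 823543 calls
Total: 1 + 7 + 49 + 343 + 2401 + 16807 + 117649 + 823543 = 960800

960800


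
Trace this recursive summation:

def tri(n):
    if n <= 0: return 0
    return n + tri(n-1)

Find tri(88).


tri(88)
= 88 + 87 + 86 + 85 + 84 + 83 + 82 + 81 + 80 + 79 + 78 + 77 + 76 + 75 + 74 + 73 + 72 + 71 + 70 + 69 + 68 + 67 + 66 + 65 + 64 + 63 + 62 + 61 + 60 + 59 + 58 + 57 + 56 + 55 + 54 + 53 + 52 + 51 + 50 + 49 + 48 + 47 + 46 + 45 + 44 + 43 + 42 + 41 + 40 + 39 + 38 + 37 + 36 + 35 + 34 + 33 + 32 + 31 + 30 + 29 + 28 + 27 + 26 + 25 + 24 + 23 + 22 + 21 + 20 + 19 + 18 + 17 + 16 + 15 + 14 + 13 + 12 + 11 + 10 + 9 + 8 + 7 + 6 + 5 + 4 + 3 + 2 + 1 + tri(0)
= 88 + 87 + 86 + 85 + 84 + 83 + 82 + 81 + 80 + 79 + 78 + 77 + 76 + 75 + 74 + 73 + 72 + 71 + 70 + 69 + 68 + 67 + 66 + 65 + 64 + 63 + 62 + 61 + 60 + 59 + 58 + 57 + 56 + 55 + 54 + 53 + 52 + 51 + 50 + 49 + 48 + 47 + 46 + 45 + 44 + 43 + 42 + 41 + 40 + 39 + 38 + 37 + 36 + 35 + 34 + 33 + 32 + 31 + 30 + 29 + 28 + 27 + 26 + 25 + 24 + 23 + 22 + 21 + 20 + 19 + 18 + 17 + 16 + 15 + 14 + 13 + 12 + 11 + 10 + 9 + 8 + 7 + 6 + 5 + 4 + 3 + 2 + 1 + 0
= 3916

3916


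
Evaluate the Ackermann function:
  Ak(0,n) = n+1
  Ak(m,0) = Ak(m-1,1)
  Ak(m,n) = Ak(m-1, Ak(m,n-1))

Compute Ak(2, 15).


Ak(2, 15) = Ak(1, Ak(2, 14))
  Ak(2, 14) = Ak(1, Ak(2, 13))
    Ak(2, 13) = Ak(1, Ak(2, 12))
      Ak(2, 12) = Ak(1, Ak(2, 11))
        Ak(2, 11) = Ak(1, Ak(2, 10))
          Ak(2, 10) = Ak(1, Ak(2, 9))
          Ak(2, 9) = Ak(1, Ak(2, 8))
          Ak(2, 8) = Ak(1, Ak(2, 7))
          Ak(2, 7) = Ak(1, Ak(2, 6))
          Ak(2, 6) = Ak(1, Ak(2, 5))
          Ak(2, 5) = Ak(1, Ak(2, 4))
          Ak(2, 4) = Ak(1, Ak(2, 3))
          Ak(2, 3) = Ak(1, Ak(2, 2))
          Ak(2, 2) = Ak(1, Ak(2, 1))
          Ak(2, 1) = Ak(1, Ak(2, 0))
          Ak(2, 0) = Ak(1, 1)
          Ak(1, 1) = Ak(0, Ak(1, 0))
          Ak(1, 0) = Ak(0, 1)
          Ak(0, 1) = 2
            = Ak(0, 2)
          Ak(0, 2) = 3
            = Ak(1, 3)
          Ak(1, 3) = Ak(0, Ak(1, 2))
          Ak(1, 2) = Ak(0, Ak(1, 1))
          Ak(1, 1) = Ak(0, Ak(1, 0))
... (trace truncated)
Result: Ak(2, 15) = 33

33


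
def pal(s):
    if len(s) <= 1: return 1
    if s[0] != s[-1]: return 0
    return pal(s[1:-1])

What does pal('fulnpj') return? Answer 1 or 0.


pal('fulnpj'): s[0]='f' != s[-1]='j' -> return 0
Result: 0 (not a palindrome)

0


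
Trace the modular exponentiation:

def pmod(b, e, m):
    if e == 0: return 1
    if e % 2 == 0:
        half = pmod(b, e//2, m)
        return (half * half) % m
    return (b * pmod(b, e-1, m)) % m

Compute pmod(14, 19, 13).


pmod(14, 19, 13): e is odd, compute pmod(14, 18, 13)
  pmod(14, 18, 13): e is even, compute pmod(14, 9, 13)
    pmod(14, 9, 13): e is odd, compute pmod(14, 8, 13)
      pmod(14, 8, 13): e is even, compute pmod(14, 4, 13)
        pmod(14, 4, 13): e is even, compute pmod(14, 2, 13)
          pmod(14, 2, 13): e is even, compute pmod(14, 1, 13)
          pmod(14, 1, 13): e is odd, compute pmod(14, 0, 13)
          pmod(14, 0, 13) = 1
          (14 * 1) % 13 = 1
          half=1, (1*1) % 13 = 1
        half=1, (1*1) % 13 = 1
      half=1, (1*1) % 13 = 1
    (14 * 1) % 13 = 1
  half=1, (1*1) % 13 = 1
(14 * 1) % 13 = 1

1


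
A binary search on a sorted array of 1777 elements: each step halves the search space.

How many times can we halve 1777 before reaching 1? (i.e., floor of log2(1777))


1777 / 2 = 888
888 / 2 = 444
444 / 2 = 222
222 / 2 = 111
111 / 2 = 55
55 / 2 = 27
27 / 2 = 13
13 / 2 = 6
6 / 2 = 3
3 / 2 = 1
Reached 1 after 10 halvings

10


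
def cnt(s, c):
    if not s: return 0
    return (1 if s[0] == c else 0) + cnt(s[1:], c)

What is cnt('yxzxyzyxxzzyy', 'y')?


s[0]='y' == 'y' -> 1
s[0]='x' != 'y' -> 0
s[0]='z' != 'y' -> 0
s[0]='x' != 'y' -> 0
s[0]='y' == 'y' -> 1
s[0]='z' != 'y' -> 0
s[0]='y' == 'y' -> 1
s[0]='x' != 'y' -> 0
s[0]='x' != 'y' -> 0
s[0]='z' != 'y' -> 0
s[0]='z' != 'y' -> 0
s[0]='y' == 'y' -> 1
s[0]='y' == 'y' -> 1
Sum: 1 + 0 + 0 + 0 + 1 + 0 + 1 + 0 + 0 + 0 + 0 + 1 + 1 = 5

5


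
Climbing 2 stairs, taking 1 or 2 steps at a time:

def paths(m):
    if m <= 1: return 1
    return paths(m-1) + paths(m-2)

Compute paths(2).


Building up from base cases:
paths(0) = 1
paths(1) = 1
paths(2) = paths(1) + paths(0) = 1 + 1 = 2

2


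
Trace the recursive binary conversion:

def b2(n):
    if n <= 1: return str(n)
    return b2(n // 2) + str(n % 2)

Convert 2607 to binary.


b2(2607) = b2(1303) + '1'
b2(1303) = b2(651) + '1'
b2(651) = b2(325) + '1'
b2(325) = b2(162) + '1'
b2(162) = b2(81) + '0'
b2(81) = b2(40) + '1'
b2(40) = b2(20) + '0'
b2(20) = b2(10) + '0'
b2(10) = b2(5) + '0'
b2(5) = b2(2) + '1'
b2(2) = b2(1) + '0'
b2(1) = '1'  (base case)
Concatenating: '1' + '0' + '1' + '0' + '0' + '0' + '1' + '0' + '1' + '1' + '1' + '1' = '101000101111'

101000101111


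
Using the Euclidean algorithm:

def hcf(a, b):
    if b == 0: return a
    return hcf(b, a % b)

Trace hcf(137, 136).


hcf(137, 136) = hcf(136, 1)
hcf(136, 1) = hcf(1, 0)
hcf(1, 0) = 1  (base case)

1


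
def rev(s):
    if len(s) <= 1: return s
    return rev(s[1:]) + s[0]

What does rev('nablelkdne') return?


rev('nablelkdne') = rev('ablelkdne') + 'n'
rev('ablelkdne') = rev('blelkdne') + 'a'
rev('blelkdne') = rev('lelkdne') + 'b'
rev('lelkdne') = rev('elkdne') + 'l'
rev('elkdne') = rev('lkdne') + 'e'
rev('lkdne') = rev('kdne') + 'l'
rev('kdne') = rev('dne') + 'k'
rev('dne') = rev('ne') + 'd'
rev('ne') = rev('e') + 'n'
rev('e') = 'e'  (base case)
Concatenating: 'e' + 'n' + 'd' + 'k' + 'l' + 'e' + 'l' + 'b' + 'a' + 'n' = 'endklelban'

endklelban


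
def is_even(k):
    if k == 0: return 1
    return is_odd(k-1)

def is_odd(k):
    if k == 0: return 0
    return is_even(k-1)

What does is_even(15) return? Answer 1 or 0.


is_even(15) = is_odd(14)
is_odd(14) = is_even(13)
is_even(13) = is_odd(12)
is_odd(12) = is_even(11)
is_even(11) = is_odd(10)
is_odd(10) = is_even(9)
is_even(9) = is_odd(8)
is_odd(8) = is_even(7)
is_even(7) = is_odd(6)
is_odd(6) = is_even(5)
is_even(5) = is_odd(4)
is_odd(4) = is_even(3)
is_even(3) = is_odd(2)
is_odd(2) = is_even(1)
is_even(1) = is_odd(0)
is_odd(0) = 0  (base case)
Result: 0

0


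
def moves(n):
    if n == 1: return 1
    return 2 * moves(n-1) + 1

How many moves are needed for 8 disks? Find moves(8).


moves(8) = 2 * moves(7) + 1
moves(7) = 2 * moves(6) + 1
moves(6) = 2 * moves(5) + 1
moves(5) = 2 * moves(4) + 1
moves(4) = 2 * moves(3) + 1
moves(3) = 2 * moves(2) + 1
moves(2) = 2 * moves(1) + 1
moves(1) = 1  (base case)
moves(2) = 2 * 1 + 1 = 3
moves(3) = 2 * 3 + 1 = 7
moves(4) = 2 * 7 + 1 = 15
moves(5) = 2 * 15 + 1 = 31
moves(6) = 2 * 31 + 1 = 63
moves(7) = 2 * 63 + 1 = 127
moves(8) = 2 * 127 + 1 = 255

255


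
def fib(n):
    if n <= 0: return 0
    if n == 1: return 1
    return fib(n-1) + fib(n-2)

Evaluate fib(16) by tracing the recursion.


Computing fib(16) bottom-up:
fib(0) = 0
fib(1) = 1
fib(2) = fib(1) + fib(0) = 1 + 0 = 1
fib(3) = fib(2) + fib(1) = 1 + 1 = 2
fib(4) = fib(3) + fib(2) = 2 + 1 = 3
fib(5) = fib(4) + fib(3) = 3 + 2 = 5
fib(6) = fib(5) + fib(4) = 5 + 3 = 8
fib(7) = fib(6) + fib(5) = 8 + 5 = 13
fib(8) = fib(7) + fib(6) = 13 + 8 = 21
fib(9) = fib(8) + fib(7) = 21 + 13 = 34
fib(10) = fib(9) + fib(8) = 34 + 21 = 55
fib(11) = fib(10) + fib(9) = 55 + 34 = 89
fib(12) = fib(11) + fib(10) = 89 + 55 = 144
fib(13) = fib(12) + fib(11) = 144 + 89 = 233
fib(14) = fib(13) + fib(12) = 233 + 144 = 377
fib(15) = fib(14) + fib(13) = 377 + 233 = 610
fib(16) = fib(15) + fib(14) = 610 + 377 = 987

987


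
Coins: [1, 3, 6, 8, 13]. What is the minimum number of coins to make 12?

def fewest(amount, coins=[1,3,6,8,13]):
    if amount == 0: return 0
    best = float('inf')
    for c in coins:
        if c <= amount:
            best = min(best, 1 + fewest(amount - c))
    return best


Building up with DP:
fewest(0) = 0
fewest(1) = min(1+fewest(0)=1+0=1) = 1
fewest(2) = min(1+fewest(1)=1+1=2) = 2
fewest(3) = min(1+fewest(2)=1+2=3, 1+fewest(0)=1+0=1) = 1
fewest(4) = min(1+fewest(3)=1+1=2, 1+fewest(1)=1+1=2) = 2
fewest(5) = min(1+fewest(4)=1+2=3, 1+fewest(2)=1+2=3) = 3
fewest(6) = min(1+fewest(5)=1+3=4, 1+fewest(3)=1+1=2, 1+fewest(0)=1+0=1) = 1
fewest(7) = min(1+fewest(6)=1+1=2, 1+fewest(4)=1+2=3, 1+fewest(1)=1+1=2) = 2
fewest(8) = min(1+fewest(7)=1+2=3, 1+fewest(5)=1+3=4, 1+fewest(2)=1+2=3, 1+fewest(0)=1+0=1) = 1
fewest(9) = min(1+fewest(8)=1+1=2, 1+fewest(6)=1+1=2, 1+fewest(3)=1+1=2, 1+fewest(1)=1+1=2) = 2
fewest(10) = min(1+fewest(9)=1+2=3, 1+fewest(7)=1+2=3, 1+fewest(4)=1+2=3, 1+fewest(2)=1+2=3) = 3
fewest(11) = min(1+fewest(10)=1+3=4, 1+fewest(8)=1+1=2, 1+fewest(5)=1+3=4, 1+fewest(3)=1+1=2) = 2
fewest(12) = min(1+fewest(11)=1+2=3, 1+fewest(9)=1+2=3, 1+fewest(6)=1+1=2, 1+fewest(4)=1+2=3) = 2

2


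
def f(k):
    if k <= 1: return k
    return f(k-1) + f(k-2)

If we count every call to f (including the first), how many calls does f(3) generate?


Let C(n) = total calls for f(n)
C(0) = 1, C(1) = 1
C(2) = 1 + C(1) + C(0) = 1 + 1 + 1 = 3
C(3) = 1 + C(2) + C(1) = 1 + 3 + 1 = 5

5


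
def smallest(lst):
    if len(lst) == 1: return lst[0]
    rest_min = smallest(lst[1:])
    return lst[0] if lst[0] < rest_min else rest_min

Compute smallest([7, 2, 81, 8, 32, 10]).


smallest([7, 2, 81, 8, 32, 10]): compare 7 with smallest([2, 81, 8, 32, 10])
smallest([2, 81, 8, 32, 10]): compare 2 with smallest([81, 8, 32, 10])
smallest([81, 8, 32, 10]): compare 81 with smallest([8, 32, 10])
smallest([8, 32, 10]): compare 8 with smallest([32, 10])
smallest([32, 10]): compare 32 with smallest([10])
smallest([10]) = 10  (base case)
Compare 32 with 10 -> 10
Compare 8 with 10 -> 8
Compare 81 with 8 -> 8
Compare 2 with 8 -> 2
Compare 7 with 2 -> 2

2


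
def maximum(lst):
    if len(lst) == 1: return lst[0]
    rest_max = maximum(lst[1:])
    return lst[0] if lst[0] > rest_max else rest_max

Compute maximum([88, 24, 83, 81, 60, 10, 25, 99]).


maximum([88, 24, 83, 81, 60, 10, 25, 99]): compare 88 with maximum([24, 83, 81, 60, 10, 25, 99])
maximum([24, 83, 81, 60, 10, 25, 99]): compare 24 with maximum([83, 81, 60, 10, 25, 99])
maximum([83, 81, 60, 10, 25, 99]): compare 83 with maximum([81, 60, 10, 25, 99])
maximum([81, 60, 10, 25, 99]): compare 81 with maximum([60, 10, 25, 99])
maximum([60, 10, 25, 99]): compare 60 with maximum([10, 25, 99])
maximum([10, 25, 99]): compare 10 with maximum([25, 99])
maximum([25, 99]): compare 25 with maximum([99])
maximum([99]) = 99  (base case)
Compare 25 with 99 -> 99
Compare 10 with 99 -> 99
Compare 60 with 99 -> 99
Compare 81 with 99 -> 99
Compare 83 with 99 -> 99
Compare 24 with 99 -> 99
Compare 88 with 99 -> 99

99


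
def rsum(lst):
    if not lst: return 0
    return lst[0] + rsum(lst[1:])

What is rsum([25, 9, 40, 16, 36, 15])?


rsum([25, 9, 40, 16, 36, 15]) = 25 + rsum([9, 40, 16, 36, 15])
rsum([9, 40, 16, 36, 15]) = 9 + rsum([40, 16, 36, 15])
rsum([40, 16, 36, 15]) = 40 + rsum([16, 36, 15])
rsum([16, 36, 15]) = 16 + rsum([36, 15])
rsum([36, 15]) = 36 + rsum([15])
rsum([15]) = 15 + rsum([])
rsum([]) = 0  (base case)
Total: 25 + 9 + 40 + 16 + 36 + 15 + 0 = 141

141


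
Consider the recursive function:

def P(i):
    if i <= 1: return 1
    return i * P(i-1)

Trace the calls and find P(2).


P(2)
= 2 * P(1)
= 2 * 1
= 2

2


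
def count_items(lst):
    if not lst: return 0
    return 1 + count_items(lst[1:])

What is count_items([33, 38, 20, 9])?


count_items([33, 38, 20, 9]) = 1 + count_items([38, 20, 9])
count_items([38, 20, 9]) = 1 + count_items([20, 9])
count_items([20, 9]) = 1 + count_items([9])
count_items([9]) = 1 + count_items([])
count_items([]) = 0  (base case)
Unwinding: 1 + 1 + 1 + 1 + 0 = 4

4


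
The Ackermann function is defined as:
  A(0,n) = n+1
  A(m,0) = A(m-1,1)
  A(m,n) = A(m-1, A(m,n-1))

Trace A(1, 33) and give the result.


A(1, 33) = A(0, A(1, 32))
  A(1, 32) = A(0, A(1, 31))
    A(1, 31) = A(0, A(1, 30))
      A(1, 30) = A(0, A(1, 29))
        A(1, 29) = A(0, A(1, 28))
          A(1, 28) = A(0, A(1, 27))
          A(1, 27) = A(0, A(1, 26))
          A(1, 26) = A(0, A(1, 25))
          A(1, 25) = A(0, A(1, 24))
          A(1, 24) = A(0, A(1, 23))
          A(1, 23) = A(0, A(1, 22))
          A(1, 22) = A(0, A(1, 21))
          A(1, 21) = A(0, A(1, 20))
          A(1, 20) = A(0, A(1, 19))
          A(1, 19) = A(0, A(1, 18))
          A(1, 18) = A(0, A(1, 17))
          A(1, 17) = A(0, A(1, 16))
          A(1, 16) = A(0, A(1, 15))
          A(1, 15) = A(0, A(1, 14))
          A(1, 14) = A(0, A(1, 13))
          A(1, 13) = A(0, A(1, 12))
          A(1, 12) = A(0, A(1, 11))
          A(1, 11) = A(0, A(1, 10))
          A(1, 10) = A(0, A(1, 9))
          A(1, 9) = A(0, A(1, 8))
... (trace truncated)
Result: A(1, 33) = 35

35


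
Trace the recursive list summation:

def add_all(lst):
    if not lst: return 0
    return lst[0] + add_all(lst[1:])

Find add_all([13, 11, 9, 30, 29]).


add_all([13, 11, 9, 30, 29]) = 13 + add_all([11, 9, 30, 29])
add_all([11, 9, 30, 29]) = 11 + add_all([9, 30, 29])
add_all([9, 30, 29]) = 9 + add_all([30, 29])
add_all([30, 29]) = 30 + add_all([29])
add_all([29]) = 29 + add_all([])
add_all([]) = 0  (base case)
Total: 13 + 11 + 9 + 30 + 29 + 0 = 92

92
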